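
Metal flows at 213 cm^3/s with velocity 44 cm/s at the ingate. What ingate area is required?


Formula: A_ingate = Q / v  (continuity equation)
A = 213 cm^3/s / 44 cm/s = 4.8409 cm^2

4.8409 cm^2


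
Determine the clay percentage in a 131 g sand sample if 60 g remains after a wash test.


Formula: Clay% = (W_total - W_washed) / W_total * 100
Clay mass = 131 - 60 = 71 g
Clay% = 71 / 131 * 100 = 54.1985%

54.1985%


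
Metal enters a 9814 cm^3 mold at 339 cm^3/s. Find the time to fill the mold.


Formula: t_fill = V_mold / Q_flow
t = 9814 cm^3 / 339 cm^3/s = 28.9499 s

Answer: 28.9499 s


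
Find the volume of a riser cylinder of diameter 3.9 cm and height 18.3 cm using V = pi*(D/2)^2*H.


Formula: V = pi * (D/2)^2 * H  (cylinder volume)
Radius = D/2 = 3.9/2 = 1.95 cm
V = pi * 1.95^2 * 18.3 = 218.6101 cm^3


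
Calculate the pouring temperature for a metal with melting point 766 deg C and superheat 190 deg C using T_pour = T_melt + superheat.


Formula: T_pour = T_melt + Superheat
T_pour = 766 + 190 = 956 deg C


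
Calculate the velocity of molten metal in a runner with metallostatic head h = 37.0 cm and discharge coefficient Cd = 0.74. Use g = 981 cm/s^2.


Formula: v = Cd * sqrt(2 * g * h)  (Torricelli with discharge coefficient)
2*g*h = 2 * 981 * 37.0 = 72594.0 cm^2/s^2
sqrt(72594.0) = 269.43274 cm/s
v = 0.74 * 269.43274 = 199.3802 cm/s

Final answer: 199.3802 cm/s


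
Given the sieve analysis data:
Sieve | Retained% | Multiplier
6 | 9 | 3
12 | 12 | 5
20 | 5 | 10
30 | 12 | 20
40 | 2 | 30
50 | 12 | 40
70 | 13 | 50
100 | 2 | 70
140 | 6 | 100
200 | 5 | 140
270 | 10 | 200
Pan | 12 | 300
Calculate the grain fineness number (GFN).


Formula: GFN = sum(pct * multiplier) / sum(pct)
sum(pct * multiplier) = 8607
sum(pct) = 100
GFN = 8607 / 100 = 86.07

86.07


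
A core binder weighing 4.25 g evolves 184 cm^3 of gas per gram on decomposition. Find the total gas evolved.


Formula: V_gas = W_binder * gas_evolution_rate
V = 4.25 g * 184 cm^3/g = 782.0000 cm^3


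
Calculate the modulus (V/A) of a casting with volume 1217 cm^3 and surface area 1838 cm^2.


Formula: Casting Modulus M = V / A
M = 1217 cm^3 / 1838 cm^2 = 0.6621 cm


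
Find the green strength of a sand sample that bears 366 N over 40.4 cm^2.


Formula: Compressive Strength = Force / Area
Strength = 366 N / 40.4 cm^2 = 9.0594 N/cm^2


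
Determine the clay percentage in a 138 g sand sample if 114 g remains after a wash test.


Formula: Clay% = (W_total - W_washed) / W_total * 100
Clay mass = 138 - 114 = 24 g
Clay% = 24 / 138 * 100 = 17.3913%

Final answer: 17.3913%


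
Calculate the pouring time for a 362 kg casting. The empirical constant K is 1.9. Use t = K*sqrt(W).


Formula: t = K * sqrt(W)
sqrt(W) = sqrt(362) = 19.02630
t = 1.9 * 19.02630 = 36.1500 s

Answer: 36.1500 s


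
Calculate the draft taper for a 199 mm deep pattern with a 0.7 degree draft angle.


Formula: taper = depth * tan(draft_angle)
tan(0.7 deg) = 0.0122179
taper = 199 mm * 0.0122179 = 2.4314 mm


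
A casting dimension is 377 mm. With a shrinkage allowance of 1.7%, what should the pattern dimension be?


Formula: L_pattern = L_casting * (1 + shrinkage_rate/100)
Shrinkage factor = 1 + 1.7/100 = 1.017
L_pattern = 377 mm * 1.017 = 383.4090 mm

383.4090 mm


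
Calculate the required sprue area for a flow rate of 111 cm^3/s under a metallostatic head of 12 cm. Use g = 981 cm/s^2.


Formula: v = sqrt(2*g*h), A = Q/v
Velocity: v = sqrt(2 * 981 * 12) = sqrt(23544) = 153.4405 cm/s
Sprue area: A = Q / v = 111 / 153.4405 = 0.7234 cm^2

0.7234 cm^2


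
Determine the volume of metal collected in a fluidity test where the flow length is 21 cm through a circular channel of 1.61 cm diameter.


Formula: V = pi * (d/2)^2 * L  (cylinder volume)
Radius = 1.61/2 = 0.805 cm
V = pi * 0.805^2 * 21 = 42.7524 cm^3


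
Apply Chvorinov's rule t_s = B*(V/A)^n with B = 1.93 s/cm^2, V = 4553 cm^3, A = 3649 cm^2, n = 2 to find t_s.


Formula: t_s = B * (V/A)^n  (Chvorinov's rule, n=2)
Modulus M = V/A = 4553/3649 = 1.247739 cm
M^2 = 1.247739^2 = 1.556853 cm^2
t_s = 1.93 * 1.556853 = 3.0047 s


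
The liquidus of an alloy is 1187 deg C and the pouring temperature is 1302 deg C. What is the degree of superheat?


Formula: Superheat = T_pour - T_melt
Superheat = 1302 - 1187 = 115 deg C

Answer: 115 deg C


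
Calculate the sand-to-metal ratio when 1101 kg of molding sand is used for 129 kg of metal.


Formula: Sand-to-Metal Ratio = W_sand / W_metal
Ratio = 1101 kg / 129 kg = 8.5349


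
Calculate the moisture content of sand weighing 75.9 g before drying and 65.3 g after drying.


Formula: MC = (W_wet - W_dry) / W_wet * 100
Water mass = 75.9 - 65.3 = 10.6 g
MC = 10.6 / 75.9 * 100 = 13.9657%

Answer: 13.9657%


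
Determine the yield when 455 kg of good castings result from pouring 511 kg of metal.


Formula: Casting Yield = (W_good / W_total) * 100
Yield = (455 kg / 511 kg) * 100 = 89.0411%

Answer: 89.0411%


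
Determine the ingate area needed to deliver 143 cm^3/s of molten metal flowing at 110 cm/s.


Formula: A_ingate = Q / v  (continuity equation)
A = 143 cm^3/s / 110 cm/s = 1.3000 cm^2

1.3000 cm^2


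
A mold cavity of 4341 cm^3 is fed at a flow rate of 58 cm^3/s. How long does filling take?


Formula: t_fill = V_mold / Q_flow
t = 4341 cm^3 / 58 cm^3/s = 74.8448 s

Answer: 74.8448 s


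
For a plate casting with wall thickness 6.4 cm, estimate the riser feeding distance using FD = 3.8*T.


Formula: FD = 3.8 * T  (riser feeding-distance rule)
FD = 3.8 * 6.4 cm = 24.3200 cm


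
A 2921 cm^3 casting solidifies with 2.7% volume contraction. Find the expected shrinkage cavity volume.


Formula: V_shrink = V_casting * shrinkage_pct / 100
V_shrink = 2921 cm^3 * 2.7 / 100 = 78.8670 cm^3


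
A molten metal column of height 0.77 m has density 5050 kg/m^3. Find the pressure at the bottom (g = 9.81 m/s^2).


Formula: P = rho * g * h
rho * g = 5050 * 9.81 = 49540.5 N/m^3
P = 49540.5 * 0.77 = 38146.1850 Pa

Final answer: 38146.1850 Pa


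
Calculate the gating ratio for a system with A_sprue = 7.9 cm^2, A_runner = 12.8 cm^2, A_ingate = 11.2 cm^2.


Sprue:Runner:Ingate = 1 : 12.8/7.9 : 11.2/7.9 = 1:1.62:1.42

1:1.62:1.42


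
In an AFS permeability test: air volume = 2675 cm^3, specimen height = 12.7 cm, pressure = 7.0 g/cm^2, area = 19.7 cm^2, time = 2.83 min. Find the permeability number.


Formula: Permeability Number P = (V * H) / (p * A * t)
Numerator: V * H = 2675 * 12.7 = 33972.5
Denominator: p * A * t = 7.0 * 19.7 * 2.83 = 390.257
P = 33972.5 / 390.257 = 87.0516

Final answer: 87.0516


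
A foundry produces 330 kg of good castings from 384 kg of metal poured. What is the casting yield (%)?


Formula: Casting Yield = (W_good / W_total) * 100
Yield = (330 kg / 384 kg) * 100 = 85.9375%

Final answer: 85.9375%


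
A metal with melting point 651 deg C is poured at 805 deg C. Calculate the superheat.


Formula: Superheat = T_pour - T_melt
Superheat = 805 - 651 = 154 deg C

Answer: 154 deg C


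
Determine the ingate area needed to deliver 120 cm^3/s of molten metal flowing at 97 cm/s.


Formula: A_ingate = Q / v  (continuity equation)
A = 120 cm^3/s / 97 cm/s = 1.2371 cm^2

1.2371 cm^2


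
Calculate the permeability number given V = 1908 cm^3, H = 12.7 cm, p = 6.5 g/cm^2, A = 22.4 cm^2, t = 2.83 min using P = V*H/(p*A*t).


Formula: Permeability Number P = (V * H) / (p * A * t)
Numerator: V * H = 1908 * 12.7 = 24231.6
Denominator: p * A * t = 6.5 * 22.4 * 2.83 = 412.048
P = 24231.6 / 412.048 = 58.8077

Final answer: 58.8077


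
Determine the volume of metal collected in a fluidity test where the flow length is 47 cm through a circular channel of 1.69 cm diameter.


Formula: V = pi * (d/2)^2 * L  (cylinder volume)
Radius = 1.69/2 = 0.845 cm
V = pi * 0.845^2 * 47 = 105.4293 cm^3

105.4293 cm^3


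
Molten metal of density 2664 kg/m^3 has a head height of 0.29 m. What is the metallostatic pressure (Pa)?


Formula: P = rho * g * h
rho * g = 2664 * 9.81 = 26133.84 N/m^3
P = 26133.84 * 0.29 = 7578.8136 Pa


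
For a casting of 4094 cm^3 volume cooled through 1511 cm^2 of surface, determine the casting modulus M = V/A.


Formula: Casting Modulus M = V / A
M = 4094 cm^3 / 1511 cm^2 = 2.7095 cm

Answer: 2.7095 cm


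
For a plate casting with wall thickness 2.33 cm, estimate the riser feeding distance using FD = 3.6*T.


Formula: FD = 3.6 * T  (riser feeding-distance rule)
FD = 3.6 * 2.33 cm = 8.3880 cm

8.3880 cm


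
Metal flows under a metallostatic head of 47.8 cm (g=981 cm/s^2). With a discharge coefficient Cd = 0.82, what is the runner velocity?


Formula: v = Cd * sqrt(2 * g * h)  (Torricelli with discharge coefficient)
2*g*h = 2 * 981 * 47.8 = 93783.6 cm^2/s^2
sqrt(93783.6) = 306.24108 cm/s
v = 0.82 * 306.24108 = 251.1177 cm/s

Answer: 251.1177 cm/s


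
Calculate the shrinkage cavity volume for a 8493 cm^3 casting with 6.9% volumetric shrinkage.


Formula: V_shrink = V_casting * shrinkage_pct / 100
V_shrink = 8493 cm^3 * 6.9 / 100 = 586.0170 cm^3


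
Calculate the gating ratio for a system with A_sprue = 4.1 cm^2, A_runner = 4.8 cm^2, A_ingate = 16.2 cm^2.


Sprue:Runner:Ingate = 1 : 4.8/4.1 : 16.2/4.1 = 1:1.17:3.95

Final answer: 1:1.17:3.95


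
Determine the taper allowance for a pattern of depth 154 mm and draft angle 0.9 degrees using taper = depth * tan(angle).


Formula: taper = depth * tan(draft_angle)
tan(0.9 deg) = 0.0157093
taper = 154 mm * 0.0157093 = 2.4192 mm


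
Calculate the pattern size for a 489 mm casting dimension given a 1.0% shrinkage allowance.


Formula: L_pattern = L_casting * (1 + shrinkage_rate/100)
Shrinkage factor = 1 + 1.0/100 = 1.01
L_pattern = 489 mm * 1.01 = 493.8900 mm


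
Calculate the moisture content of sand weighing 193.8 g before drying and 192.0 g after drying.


Formula: MC = (W_wet - W_dry) / W_wet * 100
Water mass = 193.8 - 192.0 = 1.8 g
MC = 1.8 / 193.8 * 100 = 0.9288%

Final answer: 0.9288%


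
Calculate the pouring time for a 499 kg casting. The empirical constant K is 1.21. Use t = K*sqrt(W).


Formula: t = K * sqrt(W)
sqrt(W) = sqrt(499) = 22.33831
t = 1.21 * 22.33831 = 27.0294 s

27.0294 s


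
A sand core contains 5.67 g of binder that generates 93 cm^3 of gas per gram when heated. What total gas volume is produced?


Formula: V_gas = W_binder * gas_evolution_rate
V = 5.67 g * 93 cm^3/g = 527.3100 cm^3

527.3100 cm^3


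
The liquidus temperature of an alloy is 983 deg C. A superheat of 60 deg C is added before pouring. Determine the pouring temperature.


Formula: T_pour = T_melt + Superheat
T_pour = 983 + 60 = 1043 deg C

1043 deg C


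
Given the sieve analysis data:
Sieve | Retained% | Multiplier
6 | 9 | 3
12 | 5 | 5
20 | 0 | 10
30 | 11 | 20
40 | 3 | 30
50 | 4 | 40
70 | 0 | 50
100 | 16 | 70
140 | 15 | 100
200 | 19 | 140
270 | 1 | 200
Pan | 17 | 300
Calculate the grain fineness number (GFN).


Formula: GFN = sum(pct * multiplier) / sum(pct)
sum(pct * multiplier) = 11102
sum(pct) = 100
GFN = 11102 / 100 = 111.02

Answer: 111.02


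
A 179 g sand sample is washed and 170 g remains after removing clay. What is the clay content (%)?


Formula: Clay% = (W_total - W_washed) / W_total * 100
Clay mass = 179 - 170 = 9 g
Clay% = 9 / 179 * 100 = 5.0279%

Final answer: 5.0279%


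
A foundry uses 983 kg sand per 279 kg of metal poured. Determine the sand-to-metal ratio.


Formula: Sand-to-Metal Ratio = W_sand / W_metal
Ratio = 983 kg / 279 kg = 3.5233

Answer: 3.5233


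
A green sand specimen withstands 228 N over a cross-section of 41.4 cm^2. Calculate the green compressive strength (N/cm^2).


Formula: Compressive Strength = Force / Area
Strength = 228 N / 41.4 cm^2 = 5.5072 N/cm^2

Final answer: 5.5072 N/cm^2


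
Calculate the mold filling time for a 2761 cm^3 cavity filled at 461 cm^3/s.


Formula: t_fill = V_mold / Q_flow
t = 2761 cm^3 / 461 cm^3/s = 5.9892 s

5.9892 s


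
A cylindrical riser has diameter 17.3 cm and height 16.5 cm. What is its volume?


Formula: V = pi * (D/2)^2 * H  (cylinder volume)
Radius = D/2 = 17.3/2 = 8.65 cm
V = pi * 8.65^2 * 16.5 = 3878.5200 cm^3


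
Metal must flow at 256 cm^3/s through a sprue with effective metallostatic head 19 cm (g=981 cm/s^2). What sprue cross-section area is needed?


Formula: v = sqrt(2*g*h), A = Q/v
Velocity: v = sqrt(2 * 981 * 19) = sqrt(37278) = 193.0751 cm/s
Sprue area: A = Q / v = 256 / 193.0751 = 1.3259 cm^2

Answer: 1.3259 cm^2


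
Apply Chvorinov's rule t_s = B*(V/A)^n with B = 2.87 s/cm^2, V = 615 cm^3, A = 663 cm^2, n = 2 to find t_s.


Formula: t_s = B * (V/A)^n  (Chvorinov's rule, n=2)
Modulus M = V/A = 615/663 = 0.927602 cm
M^2 = 0.927602^2 = 0.860445 cm^2
t_s = 2.87 * 0.860445 = 2.4695 s


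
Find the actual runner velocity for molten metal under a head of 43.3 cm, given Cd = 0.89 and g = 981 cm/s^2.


Formula: v = Cd * sqrt(2 * g * h)  (Torricelli with discharge coefficient)
2*g*h = 2 * 981 * 43.3 = 84954.6 cm^2/s^2
sqrt(84954.6) = 291.46972 cm/s
v = 0.89 * 291.46972 = 259.4081 cm/s


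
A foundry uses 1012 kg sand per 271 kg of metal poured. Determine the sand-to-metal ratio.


Formula: Sand-to-Metal Ratio = W_sand / W_metal
Ratio = 1012 kg / 271 kg = 3.7343

Final answer: 3.7343


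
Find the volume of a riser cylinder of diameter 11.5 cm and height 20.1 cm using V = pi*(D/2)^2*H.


Formula: V = pi * (D/2)^2 * H  (cylinder volume)
Radius = D/2 = 11.5/2 = 5.75 cm
V = pi * 5.75^2 * 20.1 = 2087.7650 cm^3

2087.7650 cm^3


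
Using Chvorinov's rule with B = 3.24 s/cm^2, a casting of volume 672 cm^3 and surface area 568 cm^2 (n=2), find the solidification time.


Formula: t_s = B * (V/A)^n  (Chvorinov's rule, n=2)
Modulus M = V/A = 672/568 = 1.183099 cm
M^2 = 1.183099^2 = 1.399723 cm^2
t_s = 3.24 * 1.399723 = 4.5351 s

4.5351 s


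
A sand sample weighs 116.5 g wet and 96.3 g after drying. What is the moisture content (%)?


Formula: MC = (W_wet - W_dry) / W_wet * 100
Water mass = 116.5 - 96.3 = 20.2 g
MC = 20.2 / 116.5 * 100 = 17.3391%

17.3391%


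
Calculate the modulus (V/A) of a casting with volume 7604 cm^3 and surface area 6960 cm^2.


Formula: Casting Modulus M = V / A
M = 7604 cm^3 / 6960 cm^2 = 1.0925 cm

Answer: 1.0925 cm


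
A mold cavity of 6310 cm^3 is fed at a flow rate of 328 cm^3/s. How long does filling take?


Formula: t_fill = V_mold / Q_flow
t = 6310 cm^3 / 328 cm^3/s = 19.2378 s

Answer: 19.2378 s


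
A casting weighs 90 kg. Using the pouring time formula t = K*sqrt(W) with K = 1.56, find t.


Formula: t = K * sqrt(W)
sqrt(W) = sqrt(90) = 9.48683
t = 1.56 * 9.48683 = 14.7995 s

Answer: 14.7995 s


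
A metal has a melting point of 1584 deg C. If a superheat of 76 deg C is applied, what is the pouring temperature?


Formula: T_pour = T_melt + Superheat
T_pour = 1584 + 76 = 1660 deg C

Final answer: 1660 deg C


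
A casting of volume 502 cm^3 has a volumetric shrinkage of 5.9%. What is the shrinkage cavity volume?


Formula: V_shrink = V_casting * shrinkage_pct / 100
V_shrink = 502 cm^3 * 5.9 / 100 = 29.6180 cm^3


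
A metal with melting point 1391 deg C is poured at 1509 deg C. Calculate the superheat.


Formula: Superheat = T_pour - T_melt
Superheat = 1509 - 1391 = 118 deg C


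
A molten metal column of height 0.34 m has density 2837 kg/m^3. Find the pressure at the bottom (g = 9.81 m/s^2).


Formula: P = rho * g * h
rho * g = 2837 * 9.81 = 27830.97 N/m^3
P = 27830.97 * 0.34 = 9462.5298 Pa

9462.5298 Pa


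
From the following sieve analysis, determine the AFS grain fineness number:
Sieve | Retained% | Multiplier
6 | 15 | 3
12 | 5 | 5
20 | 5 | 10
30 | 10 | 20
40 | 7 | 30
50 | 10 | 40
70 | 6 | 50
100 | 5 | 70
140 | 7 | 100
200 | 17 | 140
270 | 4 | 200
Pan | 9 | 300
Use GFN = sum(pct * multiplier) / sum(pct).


Formula: GFN = sum(pct * multiplier) / sum(pct)
sum(pct * multiplier) = 8160
sum(pct) = 100
GFN = 8160 / 100 = 81.60

81.60


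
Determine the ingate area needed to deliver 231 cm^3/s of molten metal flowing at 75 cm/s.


Formula: A_ingate = Q / v  (continuity equation)
A = 231 cm^3/s / 75 cm/s = 3.0800 cm^2


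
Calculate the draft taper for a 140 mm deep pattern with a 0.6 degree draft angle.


Formula: taper = depth * tan(draft_angle)
tan(0.6 deg) = 0.0104724
taper = 140 mm * 0.0104724 = 1.4661 mm

Final answer: 1.4661 mm


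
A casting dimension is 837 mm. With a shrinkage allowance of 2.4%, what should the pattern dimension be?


Formula: L_pattern = L_casting * (1 + shrinkage_rate/100)
Shrinkage factor = 1 + 2.4/100 = 1.024
L_pattern = 837 mm * 1.024 = 857.0880 mm


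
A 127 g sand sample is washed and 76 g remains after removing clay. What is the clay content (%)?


Formula: Clay% = (W_total - W_washed) / W_total * 100
Clay mass = 127 - 76 = 51 g
Clay% = 51 / 127 * 100 = 40.1575%

40.1575%


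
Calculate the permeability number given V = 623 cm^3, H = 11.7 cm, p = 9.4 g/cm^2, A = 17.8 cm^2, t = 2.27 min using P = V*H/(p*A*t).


Formula: Permeability Number P = (V * H) / (p * A * t)
Numerator: V * H = 623 * 11.7 = 7289.1
Denominator: p * A * t = 9.4 * 17.8 * 2.27 = 379.8164
P = 7289.1 / 379.8164 = 19.1911

19.1911


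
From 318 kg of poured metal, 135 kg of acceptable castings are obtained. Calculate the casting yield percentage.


Formula: Casting Yield = (W_good / W_total) * 100
Yield = (135 kg / 318 kg) * 100 = 42.4528%


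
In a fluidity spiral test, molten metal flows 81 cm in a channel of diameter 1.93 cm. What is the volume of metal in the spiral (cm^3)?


Formula: V = pi * (d/2)^2 * L  (cylinder volume)
Radius = 1.93/2 = 0.965 cm
V = pi * 0.965^2 * 81 = 236.9679 cm^3

Answer: 236.9679 cm^3


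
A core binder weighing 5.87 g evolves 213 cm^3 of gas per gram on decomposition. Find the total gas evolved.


Formula: V_gas = W_binder * gas_evolution_rate
V = 5.87 g * 213 cm^3/g = 1250.3100 cm^3

1250.3100 cm^3


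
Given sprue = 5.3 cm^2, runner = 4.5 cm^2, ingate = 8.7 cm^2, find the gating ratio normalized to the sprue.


Sprue:Runner:Ingate = 1 : 4.5/5.3 : 8.7/5.3 = 1:0.85:1.64


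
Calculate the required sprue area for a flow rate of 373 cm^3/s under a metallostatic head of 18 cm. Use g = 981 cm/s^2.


Formula: v = sqrt(2*g*h), A = Q/v
Velocity: v = sqrt(2 * 981 * 18) = sqrt(35316) = 187.9255 cm/s
Sprue area: A = Q / v = 373 / 187.9255 = 1.9848 cm^2

1.9848 cm^2


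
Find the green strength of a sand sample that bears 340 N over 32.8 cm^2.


Formula: Compressive Strength = Force / Area
Strength = 340 N / 32.8 cm^2 = 10.3659 N/cm^2

Final answer: 10.3659 N/cm^2


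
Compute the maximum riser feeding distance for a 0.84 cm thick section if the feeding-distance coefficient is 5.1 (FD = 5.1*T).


Formula: FD = 5.1 * T  (riser feeding-distance rule)
FD = 5.1 * 0.84 cm = 4.2840 cm


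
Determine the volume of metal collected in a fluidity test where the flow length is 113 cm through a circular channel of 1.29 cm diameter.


Formula: V = pi * (d/2)^2 * L  (cylinder volume)
Radius = 1.29/2 = 0.645 cm
V = pi * 0.645^2 * 113 = 147.6889 cm^3

Final answer: 147.6889 cm^3


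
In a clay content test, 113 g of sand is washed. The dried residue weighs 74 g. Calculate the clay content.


Formula: Clay% = (W_total - W_washed) / W_total * 100
Clay mass = 113 - 74 = 39 g
Clay% = 39 / 113 * 100 = 34.5133%

Final answer: 34.5133%


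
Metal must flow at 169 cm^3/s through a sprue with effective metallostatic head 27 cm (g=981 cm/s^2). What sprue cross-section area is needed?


Formula: v = sqrt(2*g*h), A = Q/v
Velocity: v = sqrt(2 * 981 * 27) = sqrt(52974) = 230.1608 cm/s
Sprue area: A = Q / v = 169 / 230.1608 = 0.7343 cm^2

Final answer: 0.7343 cm^2


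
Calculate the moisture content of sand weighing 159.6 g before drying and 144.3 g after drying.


Formula: MC = (W_wet - W_dry) / W_wet * 100
Water mass = 159.6 - 144.3 = 15.3 g
MC = 15.3 / 159.6 * 100 = 9.5865%

Answer: 9.5865%


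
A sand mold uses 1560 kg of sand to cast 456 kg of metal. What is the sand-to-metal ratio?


Formula: Sand-to-Metal Ratio = W_sand / W_metal
Ratio = 1560 kg / 456 kg = 3.4211

Answer: 3.4211


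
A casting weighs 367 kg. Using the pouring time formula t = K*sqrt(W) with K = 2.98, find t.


Formula: t = K * sqrt(W)
sqrt(W) = sqrt(367) = 19.15724
t = 2.98 * 19.15724 = 57.0886 s

Final answer: 57.0886 s


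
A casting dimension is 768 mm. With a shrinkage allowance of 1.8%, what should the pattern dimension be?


Formula: L_pattern = L_casting * (1 + shrinkage_rate/100)
Shrinkage factor = 1 + 1.8/100 = 1.018
L_pattern = 768 mm * 1.018 = 781.8240 mm


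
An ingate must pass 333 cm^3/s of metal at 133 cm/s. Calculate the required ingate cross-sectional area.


Formula: A_ingate = Q / v  (continuity equation)
A = 333 cm^3/s / 133 cm/s = 2.5038 cm^2

Answer: 2.5038 cm^2


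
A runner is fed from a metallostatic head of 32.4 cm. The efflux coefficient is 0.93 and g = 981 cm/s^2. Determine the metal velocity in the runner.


Formula: v = Cd * sqrt(2 * g * h)  (Torricelli with discharge coefficient)
2*g*h = 2 * 981 * 32.4 = 63568.8 cm^2/s^2
sqrt(63568.8) = 252.12854 cm/s
v = 0.93 * 252.12854 = 234.4795 cm/s


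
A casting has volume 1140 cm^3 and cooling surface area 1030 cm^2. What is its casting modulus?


Formula: Casting Modulus M = V / A
M = 1140 cm^3 / 1030 cm^2 = 1.1068 cm

Final answer: 1.1068 cm


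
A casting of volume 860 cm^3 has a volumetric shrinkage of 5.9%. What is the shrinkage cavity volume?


Formula: V_shrink = V_casting * shrinkage_pct / 100
V_shrink = 860 cm^3 * 5.9 / 100 = 50.7400 cm^3

50.7400 cm^3


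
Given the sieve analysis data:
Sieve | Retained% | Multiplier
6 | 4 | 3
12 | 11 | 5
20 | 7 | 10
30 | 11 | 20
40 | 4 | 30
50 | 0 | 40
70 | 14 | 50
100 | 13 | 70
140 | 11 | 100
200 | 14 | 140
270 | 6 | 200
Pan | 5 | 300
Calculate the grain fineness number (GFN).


Formula: GFN = sum(pct * multiplier) / sum(pct)
sum(pct * multiplier) = 7847
sum(pct) = 100
GFN = 7847 / 100 = 78.47


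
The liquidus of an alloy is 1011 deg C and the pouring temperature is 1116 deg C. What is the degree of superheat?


Formula: Superheat = T_pour - T_melt
Superheat = 1116 - 1011 = 105 deg C

Final answer: 105 deg C


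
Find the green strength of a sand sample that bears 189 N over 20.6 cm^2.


Formula: Compressive Strength = Force / Area
Strength = 189 N / 20.6 cm^2 = 9.1748 N/cm^2

Answer: 9.1748 N/cm^2


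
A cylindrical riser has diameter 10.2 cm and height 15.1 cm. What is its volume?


Formula: V = pi * (D/2)^2 * H  (cylinder volume)
Radius = D/2 = 10.2/2 = 5.1 cm
V = pi * 5.1^2 * 15.1 = 1233.8637 cm^3


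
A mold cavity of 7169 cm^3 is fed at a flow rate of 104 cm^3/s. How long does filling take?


Formula: t_fill = V_mold / Q_flow
t = 7169 cm^3 / 104 cm^3/s = 68.9327 s

Answer: 68.9327 s


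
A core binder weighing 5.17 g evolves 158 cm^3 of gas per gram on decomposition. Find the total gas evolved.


Formula: V_gas = W_binder * gas_evolution_rate
V = 5.17 g * 158 cm^3/g = 816.8600 cm^3

816.8600 cm^3


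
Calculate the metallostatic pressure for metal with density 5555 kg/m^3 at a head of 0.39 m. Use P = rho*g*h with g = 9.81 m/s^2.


Formula: P = rho * g * h
rho * g = 5555 * 9.81 = 54494.55 N/m^3
P = 54494.55 * 0.39 = 21252.8745 Pa


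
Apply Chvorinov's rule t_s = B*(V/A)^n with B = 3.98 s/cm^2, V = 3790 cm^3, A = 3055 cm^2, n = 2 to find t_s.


Formula: t_s = B * (V/A)^n  (Chvorinov's rule, n=2)
Modulus M = V/A = 3790/3055 = 1.240589 cm
M^2 = 1.240589^2 = 1.539061 cm^2
t_s = 3.98 * 1.539061 = 6.1255 s


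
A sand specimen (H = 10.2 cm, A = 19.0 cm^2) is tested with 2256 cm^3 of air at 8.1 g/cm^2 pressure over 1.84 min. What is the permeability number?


Formula: Permeability Number P = (V * H) / (p * A * t)
Numerator: V * H = 2256 * 10.2 = 23011.2
Denominator: p * A * t = 8.1 * 19.0 * 1.84 = 283.176
P = 23011.2 / 283.176 = 81.2611

Final answer: 81.2611


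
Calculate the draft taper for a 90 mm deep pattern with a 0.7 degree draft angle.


Formula: taper = depth * tan(draft_angle)
tan(0.7 deg) = 0.0122179
taper = 90 mm * 0.0122179 = 1.0996 mm


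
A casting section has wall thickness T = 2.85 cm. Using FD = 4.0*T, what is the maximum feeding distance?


Formula: FD = 4.0 * T  (riser feeding-distance rule)
FD = 4.0 * 2.85 cm = 11.4000 cm

Final answer: 11.4000 cm


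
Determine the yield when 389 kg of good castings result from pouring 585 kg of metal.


Formula: Casting Yield = (W_good / W_total) * 100
Yield = (389 kg / 585 kg) * 100 = 66.4957%

66.4957%


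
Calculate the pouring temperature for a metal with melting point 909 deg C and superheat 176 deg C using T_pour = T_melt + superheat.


Formula: T_pour = T_melt + Superheat
T_pour = 909 + 176 = 1085 deg C

Answer: 1085 deg C


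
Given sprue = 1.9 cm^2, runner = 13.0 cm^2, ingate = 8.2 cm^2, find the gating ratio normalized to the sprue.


Sprue:Runner:Ingate = 1 : 13.0/1.9 : 8.2/1.9 = 1:6.84:4.32

Final answer: 1:6.84:4.32


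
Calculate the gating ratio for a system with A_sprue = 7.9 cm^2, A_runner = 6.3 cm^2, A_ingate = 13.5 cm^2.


Sprue:Runner:Ingate = 1 : 6.3/7.9 : 13.5/7.9 = 1:0.80:1.71

Answer: 1:0.80:1.71


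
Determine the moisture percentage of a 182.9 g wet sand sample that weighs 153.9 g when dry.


Formula: MC = (W_wet - W_dry) / W_wet * 100
Water mass = 182.9 - 153.9 = 29.0 g
MC = 29.0 / 182.9 * 100 = 15.8557%

15.8557%


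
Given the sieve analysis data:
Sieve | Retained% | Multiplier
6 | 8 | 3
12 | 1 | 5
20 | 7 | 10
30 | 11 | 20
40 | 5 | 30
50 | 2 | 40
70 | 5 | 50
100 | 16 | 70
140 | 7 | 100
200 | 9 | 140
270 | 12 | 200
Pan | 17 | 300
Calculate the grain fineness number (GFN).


Formula: GFN = sum(pct * multiplier) / sum(pct)
sum(pct * multiplier) = 11379
sum(pct) = 100
GFN = 11379 / 100 = 113.79

Answer: 113.79


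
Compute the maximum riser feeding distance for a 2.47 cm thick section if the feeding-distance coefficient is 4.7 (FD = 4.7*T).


Formula: FD = 4.7 * T  (riser feeding-distance rule)
FD = 4.7 * 2.47 cm = 11.6090 cm


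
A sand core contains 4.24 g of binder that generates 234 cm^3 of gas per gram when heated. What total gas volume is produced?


Formula: V_gas = W_binder * gas_evolution_rate
V = 4.24 g * 234 cm^3/g = 992.1600 cm^3

Final answer: 992.1600 cm^3


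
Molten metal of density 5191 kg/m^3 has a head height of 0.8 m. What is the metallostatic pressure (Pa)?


Formula: P = rho * g * h
rho * g = 5191 * 9.81 = 50923.71 N/m^3
P = 50923.71 * 0.8 = 40738.9680 Pa


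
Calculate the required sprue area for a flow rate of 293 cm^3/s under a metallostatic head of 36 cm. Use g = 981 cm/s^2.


Formula: v = sqrt(2*g*h), A = Q/v
Velocity: v = sqrt(2 * 981 * 36) = sqrt(70632) = 265.7668 cm/s
Sprue area: A = Q / v = 293 / 265.7668 = 1.1025 cm^2

Answer: 1.1025 cm^2


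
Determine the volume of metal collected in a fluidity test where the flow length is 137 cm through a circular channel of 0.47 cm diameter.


Formula: V = pi * (d/2)^2 * L  (cylinder volume)
Radius = 0.47/2 = 0.235 cm
V = pi * 0.235^2 * 137 = 23.7687 cm^3

23.7687 cm^3


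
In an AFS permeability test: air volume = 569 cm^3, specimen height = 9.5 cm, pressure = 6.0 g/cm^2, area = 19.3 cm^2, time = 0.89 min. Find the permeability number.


Formula: Permeability Number P = (V * H) / (p * A * t)
Numerator: V * H = 569 * 9.5 = 5405.5
Denominator: p * A * t = 6.0 * 19.3 * 0.89 = 103.062
P = 5405.5 / 103.062 = 52.4490

Final answer: 52.4490


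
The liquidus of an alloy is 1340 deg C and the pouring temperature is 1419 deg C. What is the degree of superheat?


Formula: Superheat = T_pour - T_melt
Superheat = 1419 - 1340 = 79 deg C

79 deg C


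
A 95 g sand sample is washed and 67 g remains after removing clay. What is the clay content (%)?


Formula: Clay% = (W_total - W_washed) / W_total * 100
Clay mass = 95 - 67 = 28 g
Clay% = 28 / 95 * 100 = 29.4737%


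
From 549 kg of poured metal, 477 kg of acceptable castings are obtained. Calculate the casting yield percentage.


Formula: Casting Yield = (W_good / W_total) * 100
Yield = (477 kg / 549 kg) * 100 = 86.8852%

86.8852%


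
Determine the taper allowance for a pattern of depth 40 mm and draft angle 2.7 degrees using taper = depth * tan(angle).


Formula: taper = depth * tan(draft_angle)
tan(2.7 deg) = 0.0471588
taper = 40 mm * 0.0471588 = 1.8864 mm


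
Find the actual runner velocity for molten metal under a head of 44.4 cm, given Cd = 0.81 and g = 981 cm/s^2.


Formula: v = Cd * sqrt(2 * g * h)  (Torricelli with discharge coefficient)
2*g*h = 2 * 981 * 44.4 = 87112.8 cm^2/s^2
sqrt(87112.8) = 295.14878 cm/s
v = 0.81 * 295.14878 = 239.0705 cm/s

Answer: 239.0705 cm/s


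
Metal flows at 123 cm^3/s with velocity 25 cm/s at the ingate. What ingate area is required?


Formula: A_ingate = Q / v  (continuity equation)
A = 123 cm^3/s / 25 cm/s = 4.9200 cm^2


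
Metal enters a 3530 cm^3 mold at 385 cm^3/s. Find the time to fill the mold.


Formula: t_fill = V_mold / Q_flow
t = 3530 cm^3 / 385 cm^3/s = 9.1688 s

9.1688 s


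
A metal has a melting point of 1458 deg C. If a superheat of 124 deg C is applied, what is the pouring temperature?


Formula: T_pour = T_melt + Superheat
T_pour = 1458 + 124 = 1582 deg C


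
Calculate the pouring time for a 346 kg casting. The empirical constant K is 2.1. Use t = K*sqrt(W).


Formula: t = K * sqrt(W)
sqrt(W) = sqrt(346) = 18.60108
t = 2.1 * 18.60108 = 39.0623 s

39.0623 s


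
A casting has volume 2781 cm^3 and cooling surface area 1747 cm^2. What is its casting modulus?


Formula: Casting Modulus M = V / A
M = 2781 cm^3 / 1747 cm^2 = 1.5919 cm


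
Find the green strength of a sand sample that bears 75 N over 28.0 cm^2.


Formula: Compressive Strength = Force / Area
Strength = 75 N / 28.0 cm^2 = 2.6786 N/cm^2

Answer: 2.6786 N/cm^2


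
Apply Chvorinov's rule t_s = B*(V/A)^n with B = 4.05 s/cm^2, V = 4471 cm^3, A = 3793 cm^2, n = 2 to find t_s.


Formula: t_s = B * (V/A)^n  (Chvorinov's rule, n=2)
Modulus M = V/A = 4471/3793 = 1.178750 cm
M^2 = 1.178750^2 = 1.389452 cm^2
t_s = 4.05 * 1.389452 = 5.6273 s

Final answer: 5.6273 s


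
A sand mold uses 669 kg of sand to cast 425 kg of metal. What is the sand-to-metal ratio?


Formula: Sand-to-Metal Ratio = W_sand / W_metal
Ratio = 669 kg / 425 kg = 1.5741

1.5741


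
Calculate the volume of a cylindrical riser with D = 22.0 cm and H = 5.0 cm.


Formula: V = pi * (D/2)^2 * H  (cylinder volume)
Radius = D/2 = 22.0/2 = 11.0 cm
V = pi * 11.0^2 * 5.0 = 1900.6636 cm^3

Answer: 1900.6636 cm^3


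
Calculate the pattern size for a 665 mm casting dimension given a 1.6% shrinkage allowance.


Formula: L_pattern = L_casting * (1 + shrinkage_rate/100)
Shrinkage factor = 1 + 1.6/100 = 1.016
L_pattern = 665 mm * 1.016 = 675.6400 mm


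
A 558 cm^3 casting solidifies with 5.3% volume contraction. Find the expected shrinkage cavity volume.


Formula: V_shrink = V_casting * shrinkage_pct / 100
V_shrink = 558 cm^3 * 5.3 / 100 = 29.5740 cm^3

Final answer: 29.5740 cm^3


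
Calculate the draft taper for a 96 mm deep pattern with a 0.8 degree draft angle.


Formula: taper = depth * tan(draft_angle)
tan(0.8 deg) = 0.0139635
taper = 96 mm * 0.0139635 = 1.3405 mm

Final answer: 1.3405 mm


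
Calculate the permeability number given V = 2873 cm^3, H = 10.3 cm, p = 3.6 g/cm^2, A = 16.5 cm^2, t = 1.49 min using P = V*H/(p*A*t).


Formula: Permeability Number P = (V * H) / (p * A * t)
Numerator: V * H = 2873 * 10.3 = 29591.9
Denominator: p * A * t = 3.6 * 16.5 * 1.49 = 88.506
P = 29591.9 / 88.506 = 334.3491

Final answer: 334.3491


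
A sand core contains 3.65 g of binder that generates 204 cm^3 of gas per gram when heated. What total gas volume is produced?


Formula: V_gas = W_binder * gas_evolution_rate
V = 3.65 g * 204 cm^3/g = 744.6000 cm^3

744.6000 cm^3


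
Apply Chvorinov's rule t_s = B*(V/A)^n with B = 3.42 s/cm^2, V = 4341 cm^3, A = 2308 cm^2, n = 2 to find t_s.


Formula: t_s = B * (V/A)^n  (Chvorinov's rule, n=2)
Modulus M = V/A = 4341/2308 = 1.880849 cm
M^2 = 1.880849^2 = 3.537593 cm^2
t_s = 3.42 * 3.537593 = 12.0986 s

Answer: 12.0986 s


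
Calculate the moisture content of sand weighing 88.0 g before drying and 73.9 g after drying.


Formula: MC = (W_wet - W_dry) / W_wet * 100
Water mass = 88.0 - 73.9 = 14.1 g
MC = 14.1 / 88.0 * 100 = 16.0227%

Answer: 16.0227%


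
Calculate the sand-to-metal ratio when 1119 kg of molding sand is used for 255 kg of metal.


Formula: Sand-to-Metal Ratio = W_sand / W_metal
Ratio = 1119 kg / 255 kg = 4.3882

Answer: 4.3882


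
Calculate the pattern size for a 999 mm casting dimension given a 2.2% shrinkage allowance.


Formula: L_pattern = L_casting * (1 + shrinkage_rate/100)
Shrinkage factor = 1 + 2.2/100 = 1.022
L_pattern = 999 mm * 1.022 = 1020.9780 mm

Answer: 1020.9780 mm


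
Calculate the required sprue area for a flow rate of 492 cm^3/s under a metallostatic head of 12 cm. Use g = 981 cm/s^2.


Formula: v = sqrt(2*g*h), A = Q/v
Velocity: v = sqrt(2 * 981 * 12) = sqrt(23544) = 153.4405 cm/s
Sprue area: A = Q / v = 492 / 153.4405 = 3.2065 cm^2


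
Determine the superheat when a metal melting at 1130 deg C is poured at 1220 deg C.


Formula: Superheat = T_pour - T_melt
Superheat = 1220 - 1130 = 90 deg C

Final answer: 90 deg C


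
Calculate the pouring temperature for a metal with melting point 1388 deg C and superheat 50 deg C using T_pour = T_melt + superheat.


Formula: T_pour = T_melt + Superheat
T_pour = 1388 + 50 = 1438 deg C

1438 deg C


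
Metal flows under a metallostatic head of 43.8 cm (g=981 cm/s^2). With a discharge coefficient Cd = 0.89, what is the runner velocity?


Formula: v = Cd * sqrt(2 * g * h)  (Torricelli with discharge coefficient)
2*g*h = 2 * 981 * 43.8 = 85935.6 cm^2/s^2
sqrt(85935.6) = 293.14774 cm/s
v = 0.89 * 293.14774 = 260.9015 cm/s

Final answer: 260.9015 cm/s


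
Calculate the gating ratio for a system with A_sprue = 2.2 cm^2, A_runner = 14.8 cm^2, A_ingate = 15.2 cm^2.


Sprue:Runner:Ingate = 1 : 14.8/2.2 : 15.2/2.2 = 1:6.73:6.91

Final answer: 1:6.73:6.91


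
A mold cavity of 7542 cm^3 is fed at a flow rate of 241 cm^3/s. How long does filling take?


Formula: t_fill = V_mold / Q_flow
t = 7542 cm^3 / 241 cm^3/s = 31.2946 s

Answer: 31.2946 s


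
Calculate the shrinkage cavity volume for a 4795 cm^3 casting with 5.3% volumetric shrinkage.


Formula: V_shrink = V_casting * shrinkage_pct / 100
V_shrink = 4795 cm^3 * 5.3 / 100 = 254.1350 cm^3

254.1350 cm^3


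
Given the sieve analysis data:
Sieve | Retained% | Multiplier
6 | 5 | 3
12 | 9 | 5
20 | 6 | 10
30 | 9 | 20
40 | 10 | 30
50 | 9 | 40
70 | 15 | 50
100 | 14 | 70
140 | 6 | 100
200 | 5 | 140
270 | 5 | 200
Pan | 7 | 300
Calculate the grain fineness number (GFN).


Formula: GFN = sum(pct * multiplier) / sum(pct)
sum(pct * multiplier) = 7090
sum(pct) = 100
GFN = 7090 / 100 = 70.90

Final answer: 70.90


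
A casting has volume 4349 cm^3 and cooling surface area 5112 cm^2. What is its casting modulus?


Formula: Casting Modulus M = V / A
M = 4349 cm^3 / 5112 cm^2 = 0.8507 cm

Final answer: 0.8507 cm


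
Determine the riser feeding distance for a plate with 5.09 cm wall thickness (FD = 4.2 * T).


Formula: FD = 4.2 * T  (riser feeding-distance rule)
FD = 4.2 * 5.09 cm = 21.3780 cm


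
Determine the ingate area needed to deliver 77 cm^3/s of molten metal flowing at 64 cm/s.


Formula: A_ingate = Q / v  (continuity equation)
A = 77 cm^3/s / 64 cm/s = 1.2031 cm^2

Final answer: 1.2031 cm^2


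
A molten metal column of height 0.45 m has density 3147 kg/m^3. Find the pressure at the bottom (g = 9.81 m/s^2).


Formula: P = rho * g * h
rho * g = 3147 * 9.81 = 30872.07 N/m^3
P = 30872.07 * 0.45 = 13892.4315 Pa

Final answer: 13892.4315 Pa


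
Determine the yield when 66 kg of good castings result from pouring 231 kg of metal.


Formula: Casting Yield = (W_good / W_total) * 100
Yield = (66 kg / 231 kg) * 100 = 28.5714%

Final answer: 28.5714%


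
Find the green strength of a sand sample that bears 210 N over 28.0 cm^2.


Formula: Compressive Strength = Force / Area
Strength = 210 N / 28.0 cm^2 = 7.5000 N/cm^2

7.5000 N/cm^2


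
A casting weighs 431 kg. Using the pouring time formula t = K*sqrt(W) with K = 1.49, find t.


Formula: t = K * sqrt(W)
sqrt(W) = sqrt(431) = 20.76054
t = 1.49 * 20.76054 = 30.9332 s

30.9332 s


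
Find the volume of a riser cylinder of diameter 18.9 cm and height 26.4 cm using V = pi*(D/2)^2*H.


Formula: V = pi * (D/2)^2 * H  (cylinder volume)
Radius = D/2 = 18.9/2 = 9.45 cm
V = pi * 9.45^2 * 26.4 = 7406.5749 cm^3

Answer: 7406.5749 cm^3


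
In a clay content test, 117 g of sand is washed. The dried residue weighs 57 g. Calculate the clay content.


Formula: Clay% = (W_total - W_washed) / W_total * 100
Clay mass = 117 - 57 = 60 g
Clay% = 60 / 117 * 100 = 51.2821%


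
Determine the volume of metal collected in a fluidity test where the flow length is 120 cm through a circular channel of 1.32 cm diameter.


Formula: V = pi * (d/2)^2 * L  (cylinder volume)
Radius = 1.32/2 = 0.66 cm
V = pi * 0.66^2 * 120 = 164.2173 cm^3


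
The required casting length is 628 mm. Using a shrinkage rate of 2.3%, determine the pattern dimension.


Formula: L_pattern = L_casting * (1 + shrinkage_rate/100)
Shrinkage factor = 1 + 2.3/100 = 1.023
L_pattern = 628 mm * 1.023 = 642.4440 mm


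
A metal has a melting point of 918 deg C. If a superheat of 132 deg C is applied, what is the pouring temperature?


Formula: T_pour = T_melt + Superheat
T_pour = 918 + 132 = 1050 deg C

1050 deg C


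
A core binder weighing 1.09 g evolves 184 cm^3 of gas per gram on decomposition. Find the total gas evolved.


Formula: V_gas = W_binder * gas_evolution_rate
V = 1.09 g * 184 cm^3/g = 200.5600 cm^3

Answer: 200.5600 cm^3


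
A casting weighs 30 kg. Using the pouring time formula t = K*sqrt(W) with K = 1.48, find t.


Formula: t = K * sqrt(W)
sqrt(W) = sqrt(30) = 5.47723
t = 1.48 * 5.47723 = 8.1063 s

Answer: 8.1063 s


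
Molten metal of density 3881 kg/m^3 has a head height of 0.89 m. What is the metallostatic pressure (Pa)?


Formula: P = rho * g * h
rho * g = 3881 * 9.81 = 38072.61 N/m^3
P = 38072.61 * 0.89 = 33884.6229 Pa

33884.6229 Pa


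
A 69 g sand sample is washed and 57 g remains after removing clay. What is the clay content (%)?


Formula: Clay% = (W_total - W_washed) / W_total * 100
Clay mass = 69 - 57 = 12 g
Clay% = 12 / 69 * 100 = 17.3913%


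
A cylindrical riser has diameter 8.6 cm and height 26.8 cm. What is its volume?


Formula: V = pi * (D/2)^2 * H  (cylinder volume)
Radius = D/2 = 8.6/2 = 4.3 cm
V = pi * 4.3^2 * 26.8 = 1556.7597 cm^3

Answer: 1556.7597 cm^3


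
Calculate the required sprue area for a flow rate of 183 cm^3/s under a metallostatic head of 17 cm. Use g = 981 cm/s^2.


Formula: v = sqrt(2*g*h), A = Q/v
Velocity: v = sqrt(2 * 981 * 17) = sqrt(33354) = 182.6308 cm/s
Sprue area: A = Q / v = 183 / 182.6308 = 1.0020 cm^2

1.0020 cm^2


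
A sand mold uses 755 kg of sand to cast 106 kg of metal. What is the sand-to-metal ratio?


Formula: Sand-to-Metal Ratio = W_sand / W_metal
Ratio = 755 kg / 106 kg = 7.1226


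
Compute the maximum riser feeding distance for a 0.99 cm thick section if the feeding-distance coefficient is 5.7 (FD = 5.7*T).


Formula: FD = 5.7 * T  (riser feeding-distance rule)
FD = 5.7 * 0.99 cm = 5.6430 cm

Answer: 5.6430 cm


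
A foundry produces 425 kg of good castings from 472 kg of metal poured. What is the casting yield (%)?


Formula: Casting Yield = (W_good / W_total) * 100
Yield = (425 kg / 472 kg) * 100 = 90.0424%

90.0424%
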